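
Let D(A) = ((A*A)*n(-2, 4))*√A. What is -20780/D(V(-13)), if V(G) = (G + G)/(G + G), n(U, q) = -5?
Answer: 4156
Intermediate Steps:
V(G) = 1 (V(G) = (2*G)/((2*G)) = (2*G)*(1/(2*G)) = 1)
D(A) = -5*A^(5/2) (D(A) = ((A*A)*(-5))*√A = (A²*(-5))*√A = (-5*A²)*√A = -5*A^(5/2))
-20780/D(V(-13)) = -20780/((-5*1^(5/2))) = -20780/((-5*1)) = -20780/(-5) = -20780*(-⅕) = 4156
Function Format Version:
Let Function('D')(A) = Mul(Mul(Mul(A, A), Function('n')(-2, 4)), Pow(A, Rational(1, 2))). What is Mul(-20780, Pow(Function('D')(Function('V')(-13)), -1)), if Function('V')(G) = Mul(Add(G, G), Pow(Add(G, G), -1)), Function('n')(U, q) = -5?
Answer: 4156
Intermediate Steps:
Function('V')(G) = 1 (Function('V')(G) = Mul(Mul(2, G), Pow(Mul(2, G), -1)) = Mul(Mul(2, G), Mul(Rational(1, 2), Pow(G, -1))) = 1)
Function('D')(A) = Mul(-5, Pow(A, Rational(5, 2))) (Function('D')(A) = Mul(Mul(Mul(A, A), -5), Pow(A, Rational(1, 2))) = Mul(Mul(Pow(A, 2), -5), Pow(A, Rational(1, 2))) = Mul(Mul(-5, Pow(A, 2)), Pow(A, Rational(1, 2))) = Mul(-5, Pow(A, Rational(5, 2))))
Mul(-20780, Pow(Function('D')(Function('V')(-13)), -1)) = Mul(-20780, Pow(Mul(-5, Pow(1, Rational(5, 2))), -1)) = Mul(-20780, Pow(Mul(-5, 1), -1)) = Mul(-20780, Pow(-5, -1)) = Mul(-20780, Rational(-1, 5)) = 4156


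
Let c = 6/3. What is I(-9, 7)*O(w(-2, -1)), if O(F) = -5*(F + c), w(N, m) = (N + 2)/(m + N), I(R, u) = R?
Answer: 90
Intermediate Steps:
w(N, m) = (2 + N)/(N + m)
c = 2 (c = 6*(⅓) = 2)
O(F) = -10 - 5*F (O(F) = -5*(F + 2) = -5*(2 + F) = -10 - 5*F)
I(-9, 7)*O(w(-2, -1)) = -9*(-10 - 5*(2 - 2)/(-2 - 1)) = -9*(-10 - 5*0/(-3)) = -9*(-10 - (-5)*0/3) = -9*(-10 - 5*0) = -9*(-10 + 0) = -9*(-10) = 90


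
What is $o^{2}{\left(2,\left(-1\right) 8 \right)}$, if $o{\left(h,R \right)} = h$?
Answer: $4$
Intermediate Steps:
$o^{2}{\left(2,\left(-1\right) 8 \right)} = 2^{2} = 4$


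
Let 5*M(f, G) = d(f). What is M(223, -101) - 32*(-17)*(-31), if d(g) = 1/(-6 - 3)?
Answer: -758881/45 ≈ -16864.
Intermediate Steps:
d(g) = -1/9 (d(g) = 1/(-9) = -1/9)
M(f, G) = -1/45 (M(f, G) = (1/5)*(-1/9) = -1/45)
M(223, -101) - 32*(-17)*(-31) = -1/45 - 32*(-17)*(-31) = -1/45 - (-544)*(-31) = -1/45 - 1*16864 = -1/45 - 16864 = -758881/45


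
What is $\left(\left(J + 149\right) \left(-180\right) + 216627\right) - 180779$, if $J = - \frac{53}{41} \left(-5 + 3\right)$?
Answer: $\frac{351068}{41} \approx 8562.6$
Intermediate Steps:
$J = \frac{106}{41}$ ($J = \left(-53\right) \frac{1}{41} \left(-2\right) = \left(- \frac{53}{41}\right) \left(-2\right) = \frac{106}{41} \approx 2.5854$)
$\left(\left(J + 149\right) \left(-180\right) + 216627\right) - 180779 = \left(\left(\frac{106}{41} + 149\right) \left(-180\right) + 216627\right) - 180779 = \left(\frac{6215}{41} \left(-180\right) + 216627\right) - 180779 = \left(- \frac{1118700}{41} + 216627\right) - 180779 = \frac{7763007}{41} - 180779 = \frac{351068}{41}$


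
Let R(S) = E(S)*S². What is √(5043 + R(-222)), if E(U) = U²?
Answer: √2428917699 ≈ 49284.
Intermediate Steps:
R(S) = S⁴ (R(S) = S²*S² = S⁴)
√(5043 + R(-222)) = √(5043 + (-222)⁴) = √(5043 + 2428912656) = √2428917699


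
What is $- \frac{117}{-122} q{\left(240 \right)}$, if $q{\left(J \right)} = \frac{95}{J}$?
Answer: $\frac{741}{1952} \approx 0.37961$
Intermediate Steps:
$- \frac{117}{-122} q{\left(240 \right)} = - \frac{117}{-122} \cdot \frac{95}{240} = \left(-117\right) \left(- \frac{1}{122}\right) 95 \cdot \frac{1}{240} = \frac{117}{122} \cdot \frac{19}{48} = \frac{741}{1952}$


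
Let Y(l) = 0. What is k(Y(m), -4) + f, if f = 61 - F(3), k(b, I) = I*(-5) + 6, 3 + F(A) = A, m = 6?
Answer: 87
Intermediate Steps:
F(A) = -3 + A
k(b, I) = 6 - 5*I (k(b, I) = -5*I + 6 = 6 - 5*I)
f = 61 (f = 61 - (-3 + 3) = 61 - 1*0 = 61 + 0 = 61)
k(Y(m), -4) + f = (6 - 5*(-4)) + 61 = (6 + 20) + 61 = 26 + 61 = 87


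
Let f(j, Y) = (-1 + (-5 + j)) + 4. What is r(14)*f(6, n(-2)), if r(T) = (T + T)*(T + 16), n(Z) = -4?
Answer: 3360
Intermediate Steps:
f(j, Y) = -2 + j (f(j, Y) = (-6 + j) + 4 = -2 + j)
r(T) = 2*T*(16 + T) (r(T) = (2*T)*(16 + T) = 2*T*(16 + T))
r(14)*f(6, n(-2)) = (2*14*(16 + 14))*(-2 + 6) = (2*14*30)*4 = 840*4 = 3360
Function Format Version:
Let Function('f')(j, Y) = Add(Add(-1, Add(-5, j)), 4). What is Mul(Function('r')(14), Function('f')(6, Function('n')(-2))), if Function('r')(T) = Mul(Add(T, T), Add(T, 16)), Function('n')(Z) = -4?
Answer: 3360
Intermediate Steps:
Function('f')(j, Y) = Add(-2, j) (Function('f')(j, Y) = Add(Add(-6, j), 4) = Add(-2, j))
Function('r')(T) = Mul(2, T, Add(16, T)) (Function('r')(T) = Mul(Mul(2, T), Add(16, T)) = Mul(2, T, Add(16, T)))
Mul(Function('r')(14), Function('f')(6, Function('n')(-2))) = Mul(Mul(2, 14, Add(16, 14)), Add(-2, 6)) = Mul(Mul(2, 14, 30), 4) = Mul(840, 4) = 3360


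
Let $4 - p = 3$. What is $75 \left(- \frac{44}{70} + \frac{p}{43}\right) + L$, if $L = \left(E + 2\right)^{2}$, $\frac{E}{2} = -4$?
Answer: $- \frac{2829}{301} \approx -9.3987$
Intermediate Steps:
$p = 1$ ($p = 4 - 3 = 1$)
$E = -8$ ($E = 2 \left(-4\right) = -8$)
$L = 36$ ($L = \left(-8 + 2\right)^{2} = \left(-6\right)^{2} = 36$)
$75 \left(- \frac{44}{70} + \frac{p}{43}\right) + L = 75 \left(- \frac{44}{70} + 1 \cdot \frac{1}{43}\right) + 36 = 75 \left(\left(-44\right) \frac{1}{70} + 1 \cdot \frac{1}{43}\right) + 36 = 75 \left(- \frac{22}{35} + \frac{1}{43}\right) + 36 = 75 \left(- \frac{911}{1505}\right) + 36 = - \frac{13665}{301} + 36 = - \frac{2829}{301}$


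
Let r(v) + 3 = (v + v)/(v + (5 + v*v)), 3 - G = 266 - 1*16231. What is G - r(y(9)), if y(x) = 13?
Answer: 2986551/187 ≈ 15971.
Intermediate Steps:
G = 15968 (G = 3 - (266 - 1*16231) = 3 - (266 - 16231) = 3 - 1*(-15965) = 3 + 15965 = 15968)
r(v) = -3 + 2*v/(5 + v + v²) (r(v) = -3 + (v + v)/(v + (5 + v*v)) = -3 + (2*v)/(v + (5 + v²)) = -3 + (2*v)/(5 + v + v²) = -3 + 2*v/(5 + v + v²))
G - r(y(9)) = 15968 - (-15 - 1*13 - 3*13²)/(5 + 13 + 13²) = 15968 - (-15 - 13 - 3*169)/(5 + 13 + 169) = 15968 - (-15 - 13 - 507)/187 = 15968 - (-535)/187 = 15968 - 1*(-535/187) = 15968 + 535/187 = 2986551/187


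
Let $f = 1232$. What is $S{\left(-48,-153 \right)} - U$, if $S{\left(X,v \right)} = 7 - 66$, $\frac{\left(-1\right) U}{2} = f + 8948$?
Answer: $20301$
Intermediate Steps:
$U = -20360$ ($U = - 2 \left(1232 + 8948\right) = \left(-2\right) 10180 = -20360$)
$S{\left(X,v \right)} = -59$
$S{\left(-48,-153 \right)} - U = -59 - -20360 = -59 + 20360 = 20301$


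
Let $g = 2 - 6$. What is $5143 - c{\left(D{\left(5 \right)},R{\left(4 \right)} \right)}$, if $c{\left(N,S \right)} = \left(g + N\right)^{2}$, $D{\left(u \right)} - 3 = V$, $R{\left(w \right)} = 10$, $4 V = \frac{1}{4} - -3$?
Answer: $\frac{1316599}{256} \approx 5143.0$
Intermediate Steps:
$V = \frac{13}{16}$ ($V = \frac{\frac{1}{4} - -3}{4} = \frac{\frac{1}{4} + 3}{4} = \frac{1}{4} \cdot \frac{13}{4} = \frac{13}{16} \approx 0.8125$)
$g = -4$ ($g = 2 - 6 = -4$)
$D{\left(u \right)} = \frac{61}{16}$ ($D{\left(u \right)} = 3 + \frac{13}{16} = \frac{61}{16}$)
$c{\left(N,S \right)} = \left(-4 + N\right)^{2}$
$5143 - c{\left(D{\left(5 \right)},R{\left(4 \right)} \right)} = 5143 - \left(-4 + \frac{61}{16}\right)^{2} = 5143 - \left(- \frac{3}{16}\right)^{2} = 5143 - \frac{9}{256} = \frac{1316599}{256}$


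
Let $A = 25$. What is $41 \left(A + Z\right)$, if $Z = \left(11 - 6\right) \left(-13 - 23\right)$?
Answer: $-6355$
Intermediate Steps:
$Z = -180$ ($Z = 5 \left(-36\right) = -180$)
$41 \left(A + Z\right) = 41 \left(25 - 180\right) = 41 \left(-155\right) = -6355$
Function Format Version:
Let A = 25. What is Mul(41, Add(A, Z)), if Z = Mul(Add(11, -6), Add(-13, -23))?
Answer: -6355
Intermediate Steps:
Z = -180 (Z = Mul(5, -36) = -180)
Mul(41, Add(A, Z)) = Mul(41, Add(25, -180)) = Mul(41, -155) = -6355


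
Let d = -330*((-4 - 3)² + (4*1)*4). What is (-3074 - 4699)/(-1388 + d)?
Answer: 7773/22838 ≈ 0.34035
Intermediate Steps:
d = -21450 (d = -330*((-7)² + 4*4) = -330*(49 + 16) = -330*65 = -21450)
(-3074 - 4699)/(-1388 + d) = (-3074 - 4699)/(-1388 - 21450) = -7773/(-22838) = -7773*(-1/22838) = 7773/22838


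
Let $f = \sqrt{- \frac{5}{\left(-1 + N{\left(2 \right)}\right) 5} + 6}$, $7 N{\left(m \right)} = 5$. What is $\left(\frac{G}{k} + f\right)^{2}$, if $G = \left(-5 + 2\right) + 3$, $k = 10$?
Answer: $\frac{19}{2} \approx 9.5$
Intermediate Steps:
$G = 0$ ($G = -3 + 3 = 0$)
$N{\left(m \right)} = \frac{5}{7}$ ($N{\left(m \right)} = \frac{1}{7} \cdot 5 = \frac{5}{7}$)
$f = \frac{\sqrt{38}}{2}$ ($f = \sqrt{- \frac{5}{\left(-1 + \frac{5}{7}\right) 5} + 6} = \sqrt{- \frac{5}{\left(- \frac{2}{7}\right) 5} + 6} = \sqrt{- \frac{5}{- \frac{10}{7}} + 6} = \sqrt{\left(-5\right) \left(- \frac{7}{10}\right) + 6} = \sqrt{\frac{7}{2} + 6} = \sqrt{\frac{19}{2}} = \frac{\sqrt{38}}{2} \approx 3.0822$)
$\left(\frac{G}{k} + f\right)^{2} = \left(\frac{0}{10} + \frac{\sqrt{38}}{2}\right)^{2} = \left(0 \cdot \frac{1}{10} + \frac{\sqrt{38}}{2}\right)^{2} = \left(0 + \frac{\sqrt{38}}{2}\right)^{2} = \left(\frac{\sqrt{38}}{2}\right)^{2} = \frac{19}{2}$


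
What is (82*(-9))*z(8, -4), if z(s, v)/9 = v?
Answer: 26568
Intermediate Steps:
z(s, v) = 9*v
(82*(-9))*z(8, -4) = (82*(-9))*(9*(-4)) = -738*(-36) = 26568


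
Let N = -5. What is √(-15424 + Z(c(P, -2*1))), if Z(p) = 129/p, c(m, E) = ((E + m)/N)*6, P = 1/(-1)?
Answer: I*√553974/6 ≈ 124.05*I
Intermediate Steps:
P = -1
c(m, E) = -6*E/5 - 6*m/5 (c(m, E) = ((E + m)/(-5))*6 = ((E + m)*(-⅕))*6 = (-E/5 - m/5)*6 = -6*E/5 - 6*m/5)
√(-15424 + Z(c(P, -2*1))) = √(-15424 + 129/(-(-12)/5 - 6/5*(-1))) = √(-15424 + 129/(-6/5*(-2) + 6/5)) = √(-15424 + 129/(12/5 + 6/5)) = √(-15424 + 129/(18/5)) = √(-15424 + 129*(5/18)) = √(-15424 + 215/6) = √(-92329/6) = I*√553974/6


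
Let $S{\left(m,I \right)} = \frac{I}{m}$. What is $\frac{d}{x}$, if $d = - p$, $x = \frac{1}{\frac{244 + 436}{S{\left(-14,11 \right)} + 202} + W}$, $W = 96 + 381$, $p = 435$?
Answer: $- \frac{196218205}{939} \approx -2.0897 \cdot 10^{5}$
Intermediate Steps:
$W = 477$
$x = \frac{2817}{1353229}$ ($x = \frac{1}{\frac{244 + 436}{\frac{11}{-14} + 202} + 477} = \frac{1}{\frac{680}{11 \left(- \frac{1}{14}\right) + 202} + 477} = \frac{1}{\frac{680}{- \frac{11}{14} + 202} + 477} = \frac{1}{\frac{680}{\frac{2817}{14}} + 477} = \frac{1}{680 \cdot \frac{14}{2817} + 477} = \frac{1}{\frac{9520}{2817} + 477} = \frac{1}{\frac{1353229}{2817}} = \frac{2817}{1353229} \approx 0.0020817$)
$d = -435$ ($d = \left(-1\right) 435 = -435$)
$\frac{d}{x} = - \frac{435}{\frac{2817}{1353229}} = \left(-435\right) \frac{1353229}{2817} = - \frac{196218205}{939}$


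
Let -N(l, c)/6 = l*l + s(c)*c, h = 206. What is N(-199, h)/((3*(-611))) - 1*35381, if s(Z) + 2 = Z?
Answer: -21454541/611 ≈ -35114.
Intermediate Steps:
s(Z) = -2 + Z
N(l, c) = -6*l² - 6*c*(-2 + c) (N(l, c) = -6*(l*l + (-2 + c)*c) = -6*(l² + c*(-2 + c)) = -6*l² - 6*c*(-2 + c))
N(-199, h)/((3*(-611))) - 1*35381 = (-6*(-199)² - 6*206*(-2 + 206))/((3*(-611))) - 1*35381 = (-6*39601 - 6*206*204)/(-1833) - 35381 = (-237606 - 252144)*(-1/1833) - 35381 = -489750*(-1/1833) - 35381 = 163250/611 - 35381 = -21454541/611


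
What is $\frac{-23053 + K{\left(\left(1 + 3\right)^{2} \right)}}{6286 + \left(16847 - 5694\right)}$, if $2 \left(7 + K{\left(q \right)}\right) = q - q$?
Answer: $- \frac{23060}{17439} \approx -1.3223$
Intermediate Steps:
$K{\left(q \right)} = -7$ ($K{\left(q \right)} = -7 + \frac{q - q}{2} = -7 + \frac{1}{2} \cdot 0 = -7 + 0 = -7$)
$\frac{-23053 + K{\left(\left(1 + 3\right)^{2} \right)}}{6286 + \left(16847 - 5694\right)} = \frac{-23053 - 7}{6286 + \left(16847 - 5694\right)} = - \frac{23060}{6286 + \left(16847 - 5694\right)} = - \frac{23060}{6286 + 11153} = - \frac{23060}{17439}$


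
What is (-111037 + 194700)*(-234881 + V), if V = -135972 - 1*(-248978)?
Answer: -10196428125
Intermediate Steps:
V = 113006 (V = -135972 + 248978 = 113006)
(-111037 + 194700)*(-234881 + V) = (-111037 + 194700)*(-234881 + 113006) = 83663*(-121875) = -10196428125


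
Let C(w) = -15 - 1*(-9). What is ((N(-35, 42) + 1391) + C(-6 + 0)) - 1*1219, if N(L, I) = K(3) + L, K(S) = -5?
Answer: 126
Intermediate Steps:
N(L, I) = -5 + L
C(w) = -6 (C(w) = -15 + 9 = -6)
((N(-35, 42) + 1391) + C(-6 + 0)) - 1*1219 = (((-5 - 35) + 1391) - 6) - 1*1219 = ((-40 + 1391) - 6) - 1219 = (1351 - 6) - 1219 = 1345 - 1219 = 126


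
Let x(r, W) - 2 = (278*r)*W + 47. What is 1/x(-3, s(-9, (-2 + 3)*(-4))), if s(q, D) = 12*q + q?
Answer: 1/97627 ≈ 1.0243e-5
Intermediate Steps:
s(q, D) = 13*q
x(r, W) = 49 + 278*W*r (x(r, W) = 2 + ((278*r)*W + 47) = 2 + (278*W*r + 47) = 2 + (47 + 278*W*r) = 49 + 278*W*r)
1/x(-3, s(-9, (-2 + 3)*(-4))) = 1/(49 + 278*(13*(-9))*(-3)) = 1/(49 + 278*(-117)*(-3)) = 1/(49 + 97578) = 1/97627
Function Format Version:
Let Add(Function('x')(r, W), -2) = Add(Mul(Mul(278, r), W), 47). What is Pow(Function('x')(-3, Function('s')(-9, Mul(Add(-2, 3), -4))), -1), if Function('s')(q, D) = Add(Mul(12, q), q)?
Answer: Rational(1, 97627) ≈ 1.0243e-5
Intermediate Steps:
Function('s')(q, D) = Mul(13, q)
Function('x')(r, W) = Add(49, Mul(278, W, r)) (Function('x')(r, W) = Add(2, Add(Mul(Mul(278, r), W), 47)) = Add(2, Add(Mul(278, W, r), 47)) = Add(2, Add(47, Mul(278, W, r))) = Add(49, Mul(278, W, r)))
Pow(Function('x')(-3, Function('s')(-9, Mul(Add(-2, 3), -4))), -1) = Pow(Add(49, Mul(278, Mul(13, -9), -3)), -1) = Pow(Add(49, Mul(278, -117, -3)), -1) = Pow(Add(49, 97578), -1) = Pow(97627, -1) = Rational(1, 97627)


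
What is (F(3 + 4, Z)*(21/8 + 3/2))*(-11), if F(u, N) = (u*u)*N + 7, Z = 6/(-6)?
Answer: 7623/4 ≈ 1905.8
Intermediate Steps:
Z = -1 (Z = 6*(-1/6) = -1)
F(u, N) = 7 + N*u**2 (F(u, N) = u**2*N + 7 = N*u**2 + 7 = 7 + N*u**2)
(F(3 + 4, Z)*(21/8 + 3/2))*(-11) = ((7 - (3 + 4)**2)*(21/8 + 3/2))*(-11) = ((7 - 1*7**2)*(21*(1/8) + 3*(1/2)))*(-11) = ((7 - 1*49)*(21/8 + 3/2))*(-11) = ((7 - 49)*(33/8))*(-11) = -42*33/8*(-11) = -693/4*(-11) = 7623/4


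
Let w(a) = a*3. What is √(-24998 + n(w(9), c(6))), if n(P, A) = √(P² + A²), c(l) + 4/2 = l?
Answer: √(-24998 + √745) ≈ 158.02*I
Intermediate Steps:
c(l) = -2 + l
w(a) = 3*a
n(P, A) = √(A² + P²)
√(-24998 + n(w(9), c(6))) = √(-24998 + √((-2 + 6)² + (3*9)²)) = √(-24998 + √(4² + 27²)) = √(-24998 + √(16 + 729)) = √(-24998 + √745)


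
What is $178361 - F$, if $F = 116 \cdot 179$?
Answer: $157597$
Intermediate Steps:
$F = 20764$
$178361 - F = 178361 - 20764 = 157597$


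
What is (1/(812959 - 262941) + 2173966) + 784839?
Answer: 1627396008491/550018 ≈ 2.9588e+6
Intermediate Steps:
(1/(812959 - 262941) + 2173966) + 784839 = (1/550018 + 2173966) + 784839 = 1195720431389/550018 + 784839 = 1627396008491/550018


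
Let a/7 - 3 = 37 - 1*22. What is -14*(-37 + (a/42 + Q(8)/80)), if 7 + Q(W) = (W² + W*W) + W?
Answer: 18137/40 ≈ 453.42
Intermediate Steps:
a = 126 (a = 21 + 7*(37 - 1*22) = 21 + 7*(37 - 22) = 21 + 7*15 = 21 + 105 = 126)
Q(W) = -7 + W + 2*W² (Q(W) = -7 + ((W² + W*W) + W) = -7 + ((W² + W²) + W) = -7 + (2*W² + W) = -7 + (W + 2*W²) = -7 + W + 2*W²)
-14*(-37 + (a/42 + Q(8)/80)) = -14*(-37 + (126/42 + (-7 + 8 + 2*8²)/80)) = -14*(-37 + (126*(1/42) + (-7 + 8 + 2*64)*(1/80))) = -14*(-37 + (3 + (-7 + 8 + 128)*(1/80))) = -14*(-37 + (3 + 129*(1/80))) = -14*(-37 + (3 + 129/80)) = -14*(-37 + 369/80) = -14*(-2591/80) = 18137/40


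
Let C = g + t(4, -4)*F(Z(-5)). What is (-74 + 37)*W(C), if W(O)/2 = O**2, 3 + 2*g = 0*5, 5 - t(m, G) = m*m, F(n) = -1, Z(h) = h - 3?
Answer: -13357/2 ≈ -6678.5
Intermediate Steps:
Z(h) = -3 + h
t(m, G) = 5 - m**2 (t(m, G) = 5 - m*m = 5 - m**2)
g = -3/2 (g = -3/2 + (0*5)/2 = -3/2 + (1/2)*0 = -3/2 + 0 = -3/2 ≈ -1.5000)
C = 19/2 (C = -3/2 + (5 - 1*4**2)*(-1) = -3/2 + (5 - 1*16)*(-1) = -3/2 + (5 - 16)*(-1) = -3/2 - 11*(-1) = -3/2 + 11 = 19/2 ≈ 9.5000)
W(O) = 2*O**2
(-74 + 37)*W(C) = (-74 + 37)*(2*(19/2)**2) = -74*361/4 = -37*361/2 = -13357/2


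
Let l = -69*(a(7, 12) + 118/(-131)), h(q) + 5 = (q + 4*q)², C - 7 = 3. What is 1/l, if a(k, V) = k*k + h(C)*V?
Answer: -131/271062429 ≈ -4.8328e-7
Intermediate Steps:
C = 10 (C = 7 + 3 = 10)
h(q) = -5 + 25*q² (h(q) = -5 + (q + 4*q)² = -5 + (5*q)² = -5 + 25*q²)
a(k, V) = k² + 2495*V (a(k, V) = k*k + (-5 + 25*10²)*V = k² + (-5 + 25*100)*V = k² + (-5 + 2500)*V = k² + 2495*V)
l = -271062429/131 (l = -69*((7² + 2495*12) + 118/(-131)) = -69*((49 + 29940) + 118*(-1/131)) = -69*(29989 - 118/131) = -69*3928441/131 = -271062429/131 ≈ -2.0692e+6)
1/l = 1/(-271062429/131) = -131/271062429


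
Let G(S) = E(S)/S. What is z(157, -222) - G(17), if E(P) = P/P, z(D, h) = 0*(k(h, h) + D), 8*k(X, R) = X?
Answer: -1/17 ≈ -0.058824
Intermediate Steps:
k(X, R) = X/8
z(D, h) = 0 (z(D, h) = 0*(h/8 + D) = 0*(D + h/8) = 0)
E(P) = 1
G(S) = 1/S
z(157, -222) - G(17) = 0 - 1/17 = -1/17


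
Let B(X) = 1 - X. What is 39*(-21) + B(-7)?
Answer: -811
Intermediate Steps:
39*(-21) + B(-7) = 39*(-21) + (1 - 1*(-7)) = -819 + (1 + 7) = -819 + 8 = -811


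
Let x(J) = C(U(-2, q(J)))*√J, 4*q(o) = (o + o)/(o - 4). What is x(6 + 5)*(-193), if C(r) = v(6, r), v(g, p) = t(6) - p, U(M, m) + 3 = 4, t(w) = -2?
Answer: 579*√11 ≈ 1920.3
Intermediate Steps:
q(o) = o/(2*(-4 + o)) (q(o) = ((o + o)/(o - 4))/4 = ((2*o)/(-4 + o))/4 = (2*o/(-4 + o))/4 = o/(2*(-4 + o)))
U(M, m) = 1 (U(M, m) = -3 + 4 = 1)
v(g, p) = -2 - p
C(r) = -2 - r
x(J) = -3*√J (x(J) = (-2 - 1*1)*√J = (-2 - 1)*√J = -3*√J)
x(6 + 5)*(-193) = -3*√(6 + 5)*(-193) = -3*√11*(-193) = 579*√11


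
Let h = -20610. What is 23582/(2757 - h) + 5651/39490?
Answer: 1063300097/922762830 ≈ 1.1523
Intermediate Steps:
23582/(2757 - h) + 5651/39490 = 23582/(2757 - 1*(-20610)) + 5651/39490 = 23582/(2757 + 20610) + 5651*(1/39490) = 23582/23367 + 5651/39490 = 1063300097/922762830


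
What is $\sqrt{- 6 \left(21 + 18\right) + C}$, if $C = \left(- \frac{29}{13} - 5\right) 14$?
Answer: $\frac{i \sqrt{56654}}{13} \approx 18.309 i$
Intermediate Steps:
$C = - \frac{1316}{13}$ ($C = \left(\left(-29\right) \frac{1}{13} - 5\right) 14 = \left(- \frac{29}{13} - 5\right) 14 = \left(- \frac{94}{13}\right) 14 = - \frac{1316}{13} \approx -101.23$)
$\sqrt{- 6 \left(21 + 18\right) + C} = \sqrt{- 6 \left(21 + 18\right) - \frac{1316}{13}} = \sqrt{\left(-6\right) 39 - \frac{1316}{13}} = \sqrt{-234 - \frac{1316}{13}} = \sqrt{- \frac{4358}{13}} = \frac{i \sqrt{56654}}{13}$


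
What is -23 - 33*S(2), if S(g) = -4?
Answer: 109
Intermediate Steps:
-23 - 33*S(2) = -23 - 33*(-4) = -23 + 132 = 109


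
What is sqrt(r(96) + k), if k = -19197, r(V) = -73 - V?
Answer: I*sqrt(19366) ≈ 139.16*I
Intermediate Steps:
sqrt(r(96) + k) = sqrt((-73 - 1*96) - 19197) = sqrt((-73 - 96) - 19197) = sqrt(-169 - 19197) = sqrt(-19366) = I*sqrt(19366)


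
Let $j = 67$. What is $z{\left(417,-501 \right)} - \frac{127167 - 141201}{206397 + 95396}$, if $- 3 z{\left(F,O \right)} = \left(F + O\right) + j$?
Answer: $\frac{5172583}{905379} \approx 5.7132$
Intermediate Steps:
$z{\left(F,O \right)} = - \frac{67}{3} - \frac{F}{3} - \frac{O}{3}$ ($z{\left(F,O \right)} = - \frac{\left(F + O\right) + 67}{3} = - \frac{67 + F + O}{3} = - \frac{67}{3} - \frac{F}{3} - \frac{O}{3}$)
$z{\left(417,-501 \right)} - \frac{127167 - 141201}{206397 + 95396} = \left(- \frac{67}{3} - 139 - -167\right) - \frac{127167 - 141201}{206397 + 95396} = \left(- \frac{67}{3} - 139 + 167\right) - - \frac{14034}{301793} = \frac{17}{3} - \left(-14034\right) \frac{1}{301793} = \frac{17}{3} - - \frac{14034}{301793} = \frac{17}{3} + \frac{14034}{301793} = \frac{5172583}{905379}$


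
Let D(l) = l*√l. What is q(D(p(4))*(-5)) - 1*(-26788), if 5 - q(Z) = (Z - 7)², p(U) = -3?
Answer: 27419 + 210*I*√3 ≈ 27419.0 + 363.73*I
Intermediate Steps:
D(l) = l^(3/2)
q(Z) = 5 - (-7 + Z)² (q(Z) = 5 - (Z - 7)² = 5 - (-7 + Z)²)
q(D(p(4))*(-5)) - 1*(-26788) = (5 - (-7 + (-3)^(3/2)*(-5))²) - 1*(-26788) = (5 - (-7 - 3*I*√3*(-5))²) + 26788 = (5 - (-7 + 15*I*√3)²) + 26788 = 26793 - (-7 + 15*I*√3)²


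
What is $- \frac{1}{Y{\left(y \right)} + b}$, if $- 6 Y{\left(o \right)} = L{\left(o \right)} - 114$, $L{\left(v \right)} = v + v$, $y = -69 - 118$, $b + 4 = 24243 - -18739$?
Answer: $- \frac{3}{129178} \approx -2.3224 \cdot 10^{-5}$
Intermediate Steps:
$b = 42978$ ($b = -4 + \left(24243 - -18739\right) = -4 + \left(24243 + 18739\right) = -4 + 42982 = 42978$)
$y = -187$
$L{\left(v \right)} = 2 v$
$Y{\left(o \right)} = 19 - \frac{o}{3}$ ($Y{\left(o \right)} = - \frac{2 o - 114}{6} = - \frac{-114 + 2 o}{6} = 19 - \frac{o}{3}$)
$- \frac{1}{Y{\left(y \right)} + b} = - \frac{1}{\left(19 - - \frac{187}{3}\right) + 42978} = - \frac{1}{\left(19 + \frac{187}{3}\right) + 42978} = - \frac{1}{\frac{244}{3} + 42978} = - \frac{1}{\frac{129178}{3}} = \left(-1\right) \frac{3}{129178} = - \frac{3}{129178}$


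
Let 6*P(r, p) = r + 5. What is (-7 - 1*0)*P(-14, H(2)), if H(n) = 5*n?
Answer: 21/2 ≈ 10.500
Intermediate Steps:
P(r, p) = ⅚ + r/6 (P(r, p) = (r + 5)/6 = (5 + r)/6 = ⅚ + r/6)
(-7 - 1*0)*P(-14, H(2)) = (-7 - 1*0)*(⅚ + (⅙)*(-14)) = (-7 + 0)*(⅚ - 7/3) = -7*(-3/2) = 21/2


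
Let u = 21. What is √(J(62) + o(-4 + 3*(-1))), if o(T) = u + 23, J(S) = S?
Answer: √106 ≈ 10.296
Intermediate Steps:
o(T) = 44 (o(T) = 21 + 23 = 44)
√(J(62) + o(-4 + 3*(-1))) = √(62 + 44) = √106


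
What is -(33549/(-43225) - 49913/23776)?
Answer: 2955150449/1027717600 ≈ 2.8755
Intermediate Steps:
-(33549/(-43225) - 49913/23776) = -(33549*(-1/43225) - 49913*1/23776) = -(-33549/43225 - 49913/23776) = -1*(-2955150449/1027717600) = 2955150449/1027717600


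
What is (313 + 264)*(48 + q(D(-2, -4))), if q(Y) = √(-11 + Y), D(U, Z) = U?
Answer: 27696 + 577*I*√13 ≈ 27696.0 + 2080.4*I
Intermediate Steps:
(313 + 264)*(48 + q(D(-2, -4))) = (313 + 264)*(48 + √(-11 - 2)) = 577*(48 + √(-13)) = 577*(48 + I*√13) = 27696 + 577*I*√13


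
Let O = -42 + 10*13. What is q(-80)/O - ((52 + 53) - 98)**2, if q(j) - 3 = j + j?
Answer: -4469/88 ≈ -50.784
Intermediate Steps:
q(j) = 3 + 2*j (q(j) = 3 + (j + j) = 3 + 2*j)
O = 88 (O = -42 + 130 = 88)
q(-80)/O - ((52 + 53) - 98)**2 = (3 + 2*(-80))/88 - ((52 + 53) - 98)**2 = (3 - 160)*(1/88) - (105 - 98)**2 = -157*1/88 - 1*7**2 = -157/88 - 1*49 = -157/88 - 49 = -4469/88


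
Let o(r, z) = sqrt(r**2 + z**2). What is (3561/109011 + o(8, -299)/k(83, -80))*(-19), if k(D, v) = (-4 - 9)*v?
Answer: -22553/36337 - 19*sqrt(89465)/1040 ≈ -6.0851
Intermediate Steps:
k(D, v) = -13*v
(3561/109011 + o(8, -299)/k(83, -80))*(-19) = (3561/109011 + sqrt(8**2 + (-299)**2)/((-13*(-80))))*(-19) = (3561*(1/109011) + sqrt(64 + 89401)/1040)*(-19) = (1187/36337 + sqrt(89465)*(1/1040))*(-19) = (1187/36337 + sqrt(89465)/1040)*(-19) = -22553/36337 - 19*sqrt(89465)/1040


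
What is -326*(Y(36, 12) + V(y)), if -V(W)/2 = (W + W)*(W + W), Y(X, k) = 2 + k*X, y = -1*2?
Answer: -131052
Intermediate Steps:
y = -2
Y(X, k) = 2 + X*k
V(W) = -8*W² (V(W) = -2*(W + W)*(W + W) = -2*2*W*2*W = -8*W²)
-326*(Y(36, 12) + V(y)) = -326*((2 + 36*12) - 8*(-2)²) = -326*((2 + 432) - 8*4) = -326*(434 - 32) = -326*402 = -131052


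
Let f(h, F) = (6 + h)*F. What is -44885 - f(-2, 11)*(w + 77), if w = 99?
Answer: -52629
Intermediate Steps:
f(h, F) = F*(6 + h)
-44885 - f(-2, 11)*(w + 77) = -44885 - 11*(6 - 2)*(99 + 77) = -44885 - 11*4*176 = -44885 - 44*176 = -44885 - 1*7744 = -44885 - 7744 = -52629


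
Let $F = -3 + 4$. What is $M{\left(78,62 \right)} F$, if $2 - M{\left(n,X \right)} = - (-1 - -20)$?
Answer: $21$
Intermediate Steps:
$F = 1$
$M{\left(n,X \right)} = 21$ ($M{\left(n,X \right)} = 2 - - (-1 - -20) = 2 - - (-1 + 20) = 2 - \left(-1\right) 19 = 2 - -19 = 2 + 19 = 21$)
$M{\left(78,62 \right)} F = 21 \cdot 1 = 21$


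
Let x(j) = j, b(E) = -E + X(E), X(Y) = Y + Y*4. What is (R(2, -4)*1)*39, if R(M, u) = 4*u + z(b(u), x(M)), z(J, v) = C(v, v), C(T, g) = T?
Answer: -546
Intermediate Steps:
X(Y) = 5*Y (X(Y) = Y + 4*Y = 5*Y)
b(E) = 4*E (b(E) = -E + 5*E = 4*E)
z(J, v) = v
R(M, u) = M + 4*u (R(M, u) = 4*u + M = M + 4*u)
(R(2, -4)*1)*39 = ((2 + 4*(-4))*1)*39 = ((2 - 16)*1)*39 = -14*1*39 = -14*39 = -546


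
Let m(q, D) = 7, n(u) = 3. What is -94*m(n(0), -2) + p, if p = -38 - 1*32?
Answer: -728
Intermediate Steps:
p = -70 (p = -38 - 32 = -70)
-94*m(n(0), -2) + p = -94*7 - 70 = -658 - 70 = -728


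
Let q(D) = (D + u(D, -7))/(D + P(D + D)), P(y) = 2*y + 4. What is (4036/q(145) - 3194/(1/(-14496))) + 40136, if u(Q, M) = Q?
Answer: 6720823322/145 ≈ 4.6351e+7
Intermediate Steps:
P(y) = 4 + 2*y
q(D) = 2*D/(4 + 5*D) (q(D) = (D + D)/(D + (4 + 2*(D + D))) = (2*D)/(D + (4 + 2*(2*D))) = (2*D)/(D + (4 + 4*D)) = (2*D)/(4 + 5*D) = 2*D/(4 + 5*D))
(4036/q(145) - 3194/(1/(-14496))) + 40136 = (4036/((2*145/(4 + 5*145))) - 3194/(1/(-14496))) + 40136 = (4036/((2*145/(4 + 725))) - 3194/(-1/14496)) + 40136 = (4036/((2*145/729)) - 3194*(-14496)) + 40136 = (4036/((2*145*(1/729))) + 46300224) + 40136 = (4036/(290/729) + 46300224) + 40136 = (4036*(729/290) + 46300224) + 40136 = (1471122/145 + 46300224) + 40136 = 6715003602/145 + 40136 = 6720823322/145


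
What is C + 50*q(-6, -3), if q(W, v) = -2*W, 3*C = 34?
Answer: 1834/3 ≈ 611.33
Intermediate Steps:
C = 34/3 (C = (⅓)*34 = 34/3 ≈ 11.333)
C + 50*q(-6, -3) = 34/3 + 50*(-2*(-6)) = 34/3 + 50*12 = 34/3 + 600 = 1834/3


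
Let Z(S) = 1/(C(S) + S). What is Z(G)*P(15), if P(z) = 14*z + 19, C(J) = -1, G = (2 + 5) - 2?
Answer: 229/4 ≈ 57.250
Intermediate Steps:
G = 5 (G = 7 - 2 = 5)
P(z) = 19 + 14*z
Z(S) = 1/(-1 + S)
Z(G)*P(15) = (19 + 14*15)/(-1 + 5) = (19 + 210)/4 = (1/4)*229 = 229/4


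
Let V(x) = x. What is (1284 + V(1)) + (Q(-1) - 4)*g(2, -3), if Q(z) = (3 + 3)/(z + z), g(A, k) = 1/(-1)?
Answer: 1292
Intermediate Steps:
g(A, k) = -1
Q(z) = 3/z (Q(z) = 6/((2*z)) = 6*(1/(2*z)) = 3/z)
(1284 + V(1)) + (Q(-1) - 4)*g(2, -3) = (1284 + 1) + (3/(-1) - 4)*(-1) = 1285 + (3*(-1) - 4)*(-1) = 1285 + (-3 - 4)*(-1) = 1285 - 7*(-1) = 1285 + 7 = 1292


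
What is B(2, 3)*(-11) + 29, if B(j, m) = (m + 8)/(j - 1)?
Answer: -92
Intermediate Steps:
B(j, m) = (8 + m)/(-1 + j)
B(2, 3)*(-11) + 29 = ((8 + 3)/(-1 + 2))*(-11) + 29 = (11/1)*(-11) + 29 = (1*11)*(-11) + 29 = 11*(-11) + 29 = -121 + 29 = -92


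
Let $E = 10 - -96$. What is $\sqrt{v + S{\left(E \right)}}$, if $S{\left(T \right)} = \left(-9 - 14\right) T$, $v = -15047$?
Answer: $i \sqrt{17485} \approx 132.23 i$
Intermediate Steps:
$E = 106$ ($E = 10 + 96 = 106$)
$S{\left(T \right)} = - 23 T$ ($S{\left(T \right)} = \left(-9 - 14\right) T = - 23 T$)
$\sqrt{v + S{\left(E \right)}} = \sqrt{-15047 - 2438} = \sqrt{-17485} = i \sqrt{17485}$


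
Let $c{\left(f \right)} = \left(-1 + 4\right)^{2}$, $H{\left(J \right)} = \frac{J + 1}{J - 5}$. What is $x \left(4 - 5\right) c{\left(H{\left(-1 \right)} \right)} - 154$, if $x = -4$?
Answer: $-118$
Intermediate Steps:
$H{\left(J \right)} = \frac{1 + J}{-5 + J}$
$c{\left(f \right)} = 9$ ($c{\left(f \right)} = 3^{2} = 9$)
$x \left(4 - 5\right) c{\left(H{\left(-1 \right)} \right)} - 154 = - 4 \left(4 - 5\right) 9 - 154 = \left(-4\right) \left(-1\right) 9 - 154 = 4 \cdot 9 - 154 = 36 - 154 = -118$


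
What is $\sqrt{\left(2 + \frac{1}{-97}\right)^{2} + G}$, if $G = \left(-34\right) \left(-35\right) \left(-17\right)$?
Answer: $\frac{i \sqrt{190306821}}{97} \approx 142.22 i$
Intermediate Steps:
$G = -20230$ ($G = 1190 \left(-17\right) = -20230$)
$\sqrt{\left(2 + \frac{1}{-97}\right)^{2} + G} = \sqrt{\left(2 + \frac{1}{-97}\right)^{2} - 20230} = \sqrt{\left(2 - \frac{1}{97}\right)^{2} - 20230} = \sqrt{\left(\frac{193}{97}\right)^{2} - 20230} = \sqrt{\frac{37249}{9409} - 20230} = \sqrt{- \frac{190306821}{9409}} = \frac{i \sqrt{190306821}}{97}$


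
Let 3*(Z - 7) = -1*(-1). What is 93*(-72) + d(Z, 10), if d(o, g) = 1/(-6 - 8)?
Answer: -93745/14 ≈ -6696.1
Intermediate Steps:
Z = 22/3 (Z = 7 + (-1*(-1))/3 = 7 + (⅓)*1 = 7 + ⅓ = 22/3 ≈ 7.3333)
d(o, g) = -1/14 (d(o, g) = 1/(-14) = -1/14)
93*(-72) + d(Z, 10) = 93*(-72) - 1/14 = -6696 - 1/14 = -93745/14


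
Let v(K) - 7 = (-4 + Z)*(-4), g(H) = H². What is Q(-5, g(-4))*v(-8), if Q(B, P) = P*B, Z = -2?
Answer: -2480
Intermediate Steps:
Q(B, P) = B*P
v(K) = 31 (v(K) = 7 + (-4 - 2)*(-4) = 7 - 6*(-4) = 7 + 24 = 31)
Q(-5, g(-4))*v(-8) = -5*(-4)²*31 = -5*16*31 = -80*31 = -2480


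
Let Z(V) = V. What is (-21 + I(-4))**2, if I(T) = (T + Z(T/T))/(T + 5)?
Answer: 576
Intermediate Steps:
I(T) = (1 + T)/(5 + T) (I(T) = (T + T/T)/(T + 5) = (T + 1)/(5 + T) = (1 + T)/(5 + T))
(-21 + I(-4))**2 = (-21 + (1 - 4)/(5 - 4))**2 = (-21 - 3/1)**2 = (-21 + 1*(-3))**2 = (-21 - 3)**2 = (-24)**2 = 576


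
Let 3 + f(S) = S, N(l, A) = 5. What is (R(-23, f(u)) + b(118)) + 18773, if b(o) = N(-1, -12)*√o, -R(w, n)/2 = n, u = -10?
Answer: 18799 + 5*√118 ≈ 18853.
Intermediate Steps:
f(S) = -3 + S
R(w, n) = -2*n
b(o) = 5*√o
(R(-23, f(u)) + b(118)) + 18773 = (-2*(-3 - 10) + 5*√118) + 18773 = (-2*(-13) + 5*√118) + 18773 = (26 + 5*√118) + 18773 = 18799 + 5*√118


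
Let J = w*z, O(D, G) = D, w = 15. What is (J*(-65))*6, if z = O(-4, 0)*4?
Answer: 93600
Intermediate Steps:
z = -16 (z = -4*4 = -16)
J = -240 (J = 15*(-16) = -240)
(J*(-65))*6 = -240*(-65)*6 = 15600*6 = 93600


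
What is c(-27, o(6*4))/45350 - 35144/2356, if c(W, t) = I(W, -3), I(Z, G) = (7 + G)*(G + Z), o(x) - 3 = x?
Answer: -39851578/2671115 ≈ -14.919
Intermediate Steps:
o(x) = 3 + x
c(W, t) = -12 + 4*W (c(W, t) = (-3)² + 7*(-3) + 7*W - 3*W = 9 - 21 + 7*W - 3*W = -12 + 4*W)
c(-27, o(6*4))/45350 - 35144/2356 = (-12 + 4*(-27))/45350 - 35144/2356 = (-12 - 108)*(1/45350) - 35144*1/2356 = -120*1/45350 - 8786/589 = -12/4535 - 8786/589 = -39851578/2671115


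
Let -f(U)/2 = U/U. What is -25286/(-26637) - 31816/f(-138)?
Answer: 423766682/26637 ≈ 15909.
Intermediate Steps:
f(U) = -2 (f(U) = -2*U/U = -2*1 = -2)
-25286/(-26637) - 31816/f(-138) = -25286/(-26637) - 31816/(-2) = -25286*(-1/26637) - 31816*(-1/2) = 25286/26637 + 15908 = 423766682/26637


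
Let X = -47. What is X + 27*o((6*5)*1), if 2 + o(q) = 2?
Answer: -47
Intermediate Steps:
o(q) = 0 (o(q) = -2 + 2 = 0)
X + 27*o((6*5)*1) = -47 + 27*0 = -47 + 0 = -47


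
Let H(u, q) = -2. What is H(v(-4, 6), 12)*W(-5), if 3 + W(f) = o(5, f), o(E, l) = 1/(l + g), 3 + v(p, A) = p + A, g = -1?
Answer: 19/3 ≈ 6.3333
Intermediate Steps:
v(p, A) = -3 + A + p (v(p, A) = -3 + (p + A) = -3 + (A + p) = -3 + A + p)
o(E, l) = 1/(-1 + l) (o(E, l) = 1/(l - 1) = 1/(-1 + l))
W(f) = -3 + 1/(-1 + f)
H(v(-4, 6), 12)*W(-5) = -2*(4 - 3*(-5))/(-1 - 5) = -2*(4 + 15)/(-6) = -(-1)*19/3 = -2*(-19/6) = 19/3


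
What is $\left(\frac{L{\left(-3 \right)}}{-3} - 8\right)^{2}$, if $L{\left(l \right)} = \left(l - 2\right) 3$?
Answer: $9$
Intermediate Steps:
$L{\left(l \right)} = -6 + 3 l$ ($L{\left(l \right)} = \left(-2 + l\right) 3 = -6 + 3 l$)
$\left(\frac{L{\left(-3 \right)}}{-3} - 8\right)^{2} = \left(\frac{-6 + 3 \left(-3\right)}{-3} - 8\right)^{2} = \left(\left(-6 - 9\right) \left(- \frac{1}{3}\right) - 8\right)^{2} = \left(\left(-15\right) \left(- \frac{1}{3}\right) - 8\right)^{2} = \left(5 - 8\right)^{2} = \left(-3\right)^{2} = 9$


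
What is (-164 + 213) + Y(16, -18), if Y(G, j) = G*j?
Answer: -239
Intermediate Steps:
(-164 + 213) + Y(16, -18) = (-164 + 213) + 16*(-18) = 49 - 288 = -239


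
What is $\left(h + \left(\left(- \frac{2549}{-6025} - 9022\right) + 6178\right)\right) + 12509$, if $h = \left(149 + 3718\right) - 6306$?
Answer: $\frac{43539199}{6025} \approx 7226.4$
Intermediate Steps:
$h = -2439$ ($h = 3867 - 6306 = -2439$)
$\left(h + \left(\left(- \frac{2549}{-6025} - 9022\right) + 6178\right)\right) + 12509 = \left(-2439 + \left(\left(- \frac{2549}{-6025} - 9022\right) + 6178\right)\right) + 12509 = \left(-2439 + \left(\left(\left(-2549\right) \left(- \frac{1}{6025}\right) - 9022\right) + 6178\right)\right) + 12509 = \left(-2439 + \left(\left(\frac{2549}{6025} - 9022\right) + 6178\right)\right) + 12509 = \left(-2439 + \left(- \frac{54355001}{6025} + 6178\right)\right) + 12509 = \left(-2439 - \frac{17132551}{6025}\right) + 12509 = - \frac{31827526}{6025} + 12509 = \frac{43539199}{6025}$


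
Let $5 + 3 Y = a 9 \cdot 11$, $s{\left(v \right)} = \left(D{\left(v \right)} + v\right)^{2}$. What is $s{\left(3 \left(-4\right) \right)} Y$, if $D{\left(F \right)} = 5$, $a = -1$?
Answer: $- \frac{5096}{3} \approx -1698.7$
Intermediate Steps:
$s{\left(v \right)} = \left(5 + v\right)^{2}$
$Y = - \frac{104}{3}$ ($Y = - \frac{5}{3} + \frac{\left(-1\right) 9 \cdot 11}{3} = - \frac{5}{3} + \frac{\left(-9\right) 11}{3} = - \frac{5}{3} + \frac{1}{3} \left(-99\right) = - \frac{5}{3} - 33 = - \frac{104}{3} \approx -34.667$)
$s{\left(3 \left(-4\right) \right)} Y = \left(5 + 3 \left(-4\right)\right)^{2} \left(- \frac{104}{3}\right) = \left(5 - 12\right)^{2} \left(- \frac{104}{3}\right) = \left(-7\right)^{2} \left(- \frac{104}{3}\right) = 49 \left(- \frac{104}{3}\right) = - \frac{5096}{3}$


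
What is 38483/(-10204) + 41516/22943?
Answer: -459286205/234110372 ≈ -1.9618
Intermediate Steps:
38483/(-10204) + 41516/22943 = 38483*(-1/10204) + 41516*(1/22943) = -38483/10204 + 41516/22943 = -459286205/234110372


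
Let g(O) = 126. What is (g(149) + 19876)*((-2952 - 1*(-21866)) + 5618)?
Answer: 490689064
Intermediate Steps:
(g(149) + 19876)*((-2952 - 1*(-21866)) + 5618) = (126 + 19876)*((-2952 - 1*(-21866)) + 5618) = 20002*((-2952 + 21866) + 5618) = 20002*(18914 + 5618) = 20002*24532 = 490689064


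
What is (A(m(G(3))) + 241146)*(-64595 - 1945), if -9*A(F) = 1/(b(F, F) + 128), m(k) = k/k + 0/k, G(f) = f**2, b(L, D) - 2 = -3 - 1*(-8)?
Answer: -1299714237604/81 ≈ -1.6046e+10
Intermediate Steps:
b(L, D) = 7 (b(L, D) = 2 + (-3 - 1*(-8)) = 2 + (-3 + 8) = 2 + 5 = 7)
m(k) = 1 (m(k) = 1 + 0 = 1)
A(F) = -1/1215 (A(F) = -1/(9*(7 + 128)) = -1/9/135 = -1/9*1/135 = -1/1215)
(A(m(G(3))) + 241146)*(-64595 - 1945) = (-1/1215 + 241146)*(-64595 - 1945) = (292992389/1215)*(-66540) = -1299714237604/81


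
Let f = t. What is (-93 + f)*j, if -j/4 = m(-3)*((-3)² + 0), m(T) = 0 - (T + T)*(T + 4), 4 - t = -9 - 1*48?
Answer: 6912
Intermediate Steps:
t = 61 (t = 4 - (-9 - 1*48) = 4 - (-9 - 48) = 4 - 1*(-57) = 4 + 57 = 61)
f = 61
m(T) = -2*T*(4 + T) (m(T) = 0 - 2*T*(4 + T) = -2*T*(4 + T))
j = -216 (j = -4*(-2*(-3)*(4 - 3))*((-3)² + 0) = -4*(-2*(-3)*1)*(9 + 0) = -24*9 = -4*54 = -216)
(-93 + f)*j = (-93 + 61)*(-216) = -32*(-216) = 6912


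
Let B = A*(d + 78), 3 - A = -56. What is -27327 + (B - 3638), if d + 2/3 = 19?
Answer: -75844/3 ≈ -25281.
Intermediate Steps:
d = 55/3 (d = -⅔ + 19 = 55/3 ≈ 18.333)
A = 59 (A = 3 - 1*(-56) = 3 + 56 = 59)
B = 17051/3 (B = 59*(55/3 + 78) = 59*(289/3) = 17051/3 ≈ 5683.7)
-27327 + (B - 3638) = -27327 + (17051/3 - 3638) = -27327 + 6137/3 = -75844/3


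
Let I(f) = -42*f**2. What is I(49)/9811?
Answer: -100842/9811 ≈ -10.278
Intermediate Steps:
I(49)/9811 = -42*49**2/9811 = -42*2401*(1/9811) = -100842*1/9811 = -100842/9811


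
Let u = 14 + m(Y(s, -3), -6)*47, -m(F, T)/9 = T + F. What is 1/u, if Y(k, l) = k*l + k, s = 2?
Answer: 1/4244 ≈ 0.00023563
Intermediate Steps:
Y(k, l) = k + k*l
m(F, T) = -9*F - 9*T (m(F, T) = -9*(T + F) = -9*(F + T) = -9*F - 9*T)
u = 4244 (u = 14 + (-18*(1 - 3) - 9*(-6))*47 = 14 + (-18*(-2) + 54)*47 = 14 + (-9*(-4) + 54)*47 = 14 + (36 + 54)*47 = 14 + 90*47 = 14 + 4230 = 4244)
1/u = 1/4244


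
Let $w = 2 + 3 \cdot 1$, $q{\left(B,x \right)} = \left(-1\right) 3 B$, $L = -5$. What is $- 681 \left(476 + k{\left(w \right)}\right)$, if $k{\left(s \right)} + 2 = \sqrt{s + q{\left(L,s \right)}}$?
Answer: $-322794 - 1362 \sqrt{5} \approx -3.2584 \cdot 10^{5}$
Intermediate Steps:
$q{\left(B,x \right)} = - 3 B$
$w = 5$ ($w = 2 + 3 = 5$)
$k{\left(s \right)} = -2 + \sqrt{15 + s}$ ($k{\left(s \right)} = -2 + \sqrt{s - -15} = -2 + \sqrt{s + 15} = -2 + \sqrt{15 + s}$)
$- 681 \left(476 + k{\left(w \right)}\right) = - 681 \left(476 - \left(2 - \sqrt{15 + 5}\right)\right) = - 681 \left(476 - \left(2 - \sqrt{20}\right)\right) = - 681 \left(476 - \left(2 - 2 \sqrt{5}\right)\right) = - 681 \left(474 + 2 \sqrt{5}\right) = -322794 - 1362 \sqrt{5}$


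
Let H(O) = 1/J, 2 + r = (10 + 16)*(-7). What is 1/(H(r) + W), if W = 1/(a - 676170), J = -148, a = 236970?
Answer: -16250400/109837 ≈ -147.95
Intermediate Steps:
r = -184 (r = -2 + (10 + 16)*(-7) = -2 + 26*(-7) = -2 - 182 = -184)
H(O) = -1/148 (H(O) = 1/(-148) = -1/148)
W = -1/439200 (W = 1/(236970 - 676170) = 1/(-439200) = -1/439200 ≈ -2.2769e-6)
1/(H(r) + W) = 1/(-1/148 - 1/439200) = 1/(-109837/16250400) = -16250400/109837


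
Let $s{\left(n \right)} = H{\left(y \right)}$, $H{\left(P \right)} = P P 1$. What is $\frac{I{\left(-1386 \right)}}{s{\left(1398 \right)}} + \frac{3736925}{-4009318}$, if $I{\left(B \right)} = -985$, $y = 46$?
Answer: $- \frac{5928255765}{4241858444} \approx -1.3976$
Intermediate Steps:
$H{\left(P \right)} = P^{2}$ ($H{\left(P \right)} = P^{2} \cdot 1 = P^{2}$)
$s{\left(n \right)} = 2116$ ($s{\left(n \right)} = 46^{2} = 2116$)
$\frac{I{\left(-1386 \right)}}{s{\left(1398 \right)}} + \frac{3736925}{-4009318} = - \frac{985}{2116} + \frac{3736925}{-4009318} = \left(-985\right) \frac{1}{2116} + 3736925 \left(- \frac{1}{4009318}\right) = - \frac{985}{2116} - \frac{3736925}{4009318} = - \frac{5928255765}{4241858444}$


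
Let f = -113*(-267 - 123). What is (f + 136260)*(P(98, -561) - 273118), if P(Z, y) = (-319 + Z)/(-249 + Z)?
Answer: -7436916857010/151 ≈ -4.9251e+10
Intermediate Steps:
P(Z, y) = (-319 + Z)/(-249 + Z)
f = 44070 (f = -113*(-390) = 44070)
(f + 136260)*(P(98, -561) - 273118) = (44070 + 136260)*((-319 + 98)/(-249 + 98) - 273118) = 180330*(-221/(-151) - 273118) = 180330*(-1/151*(-221) - 273118) = 180330*(221/151 - 273118) = 180330*(-41240597/151) = -7436916857010/151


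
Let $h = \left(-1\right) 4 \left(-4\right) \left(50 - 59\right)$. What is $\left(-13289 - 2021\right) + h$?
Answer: $-15454$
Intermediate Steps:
$h = -144$ ($h = \left(-4\right) \left(-4\right) \left(-9\right) = 16 \left(-9\right) = -144$)
$\left(-13289 - 2021\right) + h = \left(-13289 - 2021\right) - 144 = -15310 - 144 = -15454$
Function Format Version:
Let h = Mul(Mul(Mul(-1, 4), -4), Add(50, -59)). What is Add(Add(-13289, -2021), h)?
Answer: -15454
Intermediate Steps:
h = -144 (h = Mul(Mul(-4, -4), -9) = Mul(16, -9) = -144)
Add(Add(-13289, -2021), h) = Add(Add(-13289, -2021), -144) = Add(-15310, -144) = -15454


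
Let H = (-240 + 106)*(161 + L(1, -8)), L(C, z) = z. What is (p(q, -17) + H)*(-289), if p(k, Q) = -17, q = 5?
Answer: 5929991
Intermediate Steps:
H = -20502 (H = (-240 + 106)*(161 - 8) = -134*153 = -20502)
(p(q, -17) + H)*(-289) = (-17 - 20502)*(-289) = -20519*(-289) = 5929991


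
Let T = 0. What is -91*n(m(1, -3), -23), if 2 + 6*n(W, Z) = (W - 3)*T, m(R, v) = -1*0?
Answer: 91/3 ≈ 30.333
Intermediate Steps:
m(R, v) = 0
n(W, Z) = -⅓ (n(W, Z) = -⅓ + ((W - 3)*0)/6 = -⅓ + ((-3 + W)*0)/6 = -⅓ + (⅙)*0 = -⅓ + 0 = -⅓)
-91*n(m(1, -3), -23) = -91*(-⅓) = 91/3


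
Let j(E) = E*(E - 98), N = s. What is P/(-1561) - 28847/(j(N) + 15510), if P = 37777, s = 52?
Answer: -77226979/2925314 ≈ -26.400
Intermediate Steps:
N = 52
j(E) = E*(-98 + E)
P/(-1561) - 28847/(j(N) + 15510) = 37777/(-1561) - 28847/(52*(-98 + 52) + 15510) = 37777*(-1/1561) - 28847/(52*(-46) + 15510) = -37777/1561 - 28847/(-2392 + 15510) = -37777/1561 - 28847/13118 = -37777/1561 - 28847*1/13118 = -37777/1561 - 4121/1874 = -77226979/2925314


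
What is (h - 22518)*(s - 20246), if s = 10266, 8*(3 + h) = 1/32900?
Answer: 2957836072301/13160 ≈ 2.2476e+8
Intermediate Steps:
h = -789599/263200 (h = -3 + (1/8)/32900 = -3 + (1/8)*(1/32900) = -3 + 1/263200 = -789599/263200 ≈ -3.0000)
(h - 22518)*(s - 20246) = (-789599/263200 - 22518)*(10266 - 20246) = -5927527199/263200*(-9980) = 2957836072301/13160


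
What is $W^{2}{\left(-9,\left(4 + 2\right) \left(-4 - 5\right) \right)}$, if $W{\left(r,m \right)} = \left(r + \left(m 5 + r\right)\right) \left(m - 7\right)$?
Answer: $308634624$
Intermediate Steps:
$W{\left(r,m \right)} = \left(-7 + m\right) \left(2 r + 5 m\right)$ ($W{\left(r,m \right)} = \left(r + \left(5 m + r\right)\right) \left(-7 + m\right) = \left(r + \left(r + 5 m\right)\right) \left(-7 + m\right) = \left(2 r + 5 m\right) \left(-7 + m\right) = \left(-7 + m\right) \left(2 r + 5 m\right)$)
$W^{2}{\left(-9,\left(4 + 2\right) \left(-4 - 5\right) \right)} = \left(- 35 \left(4 + 2\right) \left(-4 - 5\right) - -126 + 5 \left(\left(4 + 2\right) \left(-4 - 5\right)\right)^{2} + 2 \left(4 + 2\right) \left(-4 - 5\right) \left(-9\right)\right)^{2} = \left(- 35 \cdot 6 \left(-9\right) + 126 + 5 \left(6 \left(-9\right)\right)^{2} + 2 \cdot 6 \left(-9\right) \left(-9\right)\right)^{2} = \left(\left(-35\right) \left(-54\right) + 126 + 5 \left(-54\right)^{2} + 2 \left(-54\right) \left(-9\right)\right)^{2} = \left(1890 + 126 + 5 \cdot 2916 + 972\right)^{2} = \left(1890 + 126 + 14580 + 972\right)^{2} = 17568^{2} = 308634624$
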